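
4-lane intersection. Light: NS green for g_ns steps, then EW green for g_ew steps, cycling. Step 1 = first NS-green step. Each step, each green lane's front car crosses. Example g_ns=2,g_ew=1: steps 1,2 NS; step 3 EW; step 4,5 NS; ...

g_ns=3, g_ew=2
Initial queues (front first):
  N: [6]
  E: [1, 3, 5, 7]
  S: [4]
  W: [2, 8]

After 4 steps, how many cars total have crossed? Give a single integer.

Step 1 [NS]: N:car6-GO,E:wait,S:car4-GO,W:wait | queues: N=0 E=4 S=0 W=2
Step 2 [NS]: N:empty,E:wait,S:empty,W:wait | queues: N=0 E=4 S=0 W=2
Step 3 [NS]: N:empty,E:wait,S:empty,W:wait | queues: N=0 E=4 S=0 W=2
Step 4 [EW]: N:wait,E:car1-GO,S:wait,W:car2-GO | queues: N=0 E=3 S=0 W=1
Cars crossed by step 4: 4

Answer: 4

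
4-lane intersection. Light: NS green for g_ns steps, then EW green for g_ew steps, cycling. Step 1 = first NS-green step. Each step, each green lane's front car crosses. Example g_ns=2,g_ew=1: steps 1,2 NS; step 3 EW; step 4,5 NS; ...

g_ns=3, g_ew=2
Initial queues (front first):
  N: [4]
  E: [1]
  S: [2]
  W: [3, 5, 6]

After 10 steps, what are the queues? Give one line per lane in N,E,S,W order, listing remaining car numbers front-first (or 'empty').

Step 1 [NS]: N:car4-GO,E:wait,S:car2-GO,W:wait | queues: N=0 E=1 S=0 W=3
Step 2 [NS]: N:empty,E:wait,S:empty,W:wait | queues: N=0 E=1 S=0 W=3
Step 3 [NS]: N:empty,E:wait,S:empty,W:wait | queues: N=0 E=1 S=0 W=3
Step 4 [EW]: N:wait,E:car1-GO,S:wait,W:car3-GO | queues: N=0 E=0 S=0 W=2
Step 5 [EW]: N:wait,E:empty,S:wait,W:car5-GO | queues: N=0 E=0 S=0 W=1
Step 6 [NS]: N:empty,E:wait,S:empty,W:wait | queues: N=0 E=0 S=0 W=1
Step 7 [NS]: N:empty,E:wait,S:empty,W:wait | queues: N=0 E=0 S=0 W=1
Step 8 [NS]: N:empty,E:wait,S:empty,W:wait | queues: N=0 E=0 S=0 W=1
Step 9 [EW]: N:wait,E:empty,S:wait,W:car6-GO | queues: N=0 E=0 S=0 W=0

N: empty
E: empty
S: empty
W: empty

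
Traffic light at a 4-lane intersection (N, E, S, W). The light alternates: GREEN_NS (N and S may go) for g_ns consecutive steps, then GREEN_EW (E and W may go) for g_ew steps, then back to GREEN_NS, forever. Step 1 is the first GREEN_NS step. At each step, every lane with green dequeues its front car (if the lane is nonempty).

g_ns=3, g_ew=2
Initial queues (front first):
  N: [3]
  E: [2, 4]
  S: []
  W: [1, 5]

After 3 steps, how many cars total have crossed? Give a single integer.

Answer: 1

Derivation:
Step 1 [NS]: N:car3-GO,E:wait,S:empty,W:wait | queues: N=0 E=2 S=0 W=2
Step 2 [NS]: N:empty,E:wait,S:empty,W:wait | queues: N=0 E=2 S=0 W=2
Step 3 [NS]: N:empty,E:wait,S:empty,W:wait | queues: N=0 E=2 S=0 W=2
Cars crossed by step 3: 1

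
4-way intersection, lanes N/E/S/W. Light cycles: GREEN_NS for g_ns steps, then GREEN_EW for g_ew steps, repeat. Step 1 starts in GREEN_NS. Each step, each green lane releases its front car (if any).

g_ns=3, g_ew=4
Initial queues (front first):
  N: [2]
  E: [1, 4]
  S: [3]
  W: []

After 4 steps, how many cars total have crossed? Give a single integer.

Answer: 3

Derivation:
Step 1 [NS]: N:car2-GO,E:wait,S:car3-GO,W:wait | queues: N=0 E=2 S=0 W=0
Step 2 [NS]: N:empty,E:wait,S:empty,W:wait | queues: N=0 E=2 S=0 W=0
Step 3 [NS]: N:empty,E:wait,S:empty,W:wait | queues: N=0 E=2 S=0 W=0
Step 4 [EW]: N:wait,E:car1-GO,S:wait,W:empty | queues: N=0 E=1 S=0 W=0
Cars crossed by step 4: 3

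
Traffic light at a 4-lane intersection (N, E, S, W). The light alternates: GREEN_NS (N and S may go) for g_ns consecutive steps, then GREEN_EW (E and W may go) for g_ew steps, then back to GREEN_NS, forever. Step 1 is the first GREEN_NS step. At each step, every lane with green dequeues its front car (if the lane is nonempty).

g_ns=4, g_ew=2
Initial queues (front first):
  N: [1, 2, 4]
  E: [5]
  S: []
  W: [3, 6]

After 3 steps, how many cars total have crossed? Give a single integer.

Step 1 [NS]: N:car1-GO,E:wait,S:empty,W:wait | queues: N=2 E=1 S=0 W=2
Step 2 [NS]: N:car2-GO,E:wait,S:empty,W:wait | queues: N=1 E=1 S=0 W=2
Step 3 [NS]: N:car4-GO,E:wait,S:empty,W:wait | queues: N=0 E=1 S=0 W=2
Cars crossed by step 3: 3

Answer: 3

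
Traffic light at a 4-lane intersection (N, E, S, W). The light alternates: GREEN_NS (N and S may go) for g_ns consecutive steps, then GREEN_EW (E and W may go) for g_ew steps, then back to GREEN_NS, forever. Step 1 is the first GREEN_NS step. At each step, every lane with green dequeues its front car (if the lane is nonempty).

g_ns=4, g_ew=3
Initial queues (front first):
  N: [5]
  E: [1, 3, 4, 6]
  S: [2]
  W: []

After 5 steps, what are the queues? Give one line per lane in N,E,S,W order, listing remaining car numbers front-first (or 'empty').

Step 1 [NS]: N:car5-GO,E:wait,S:car2-GO,W:wait | queues: N=0 E=4 S=0 W=0
Step 2 [NS]: N:empty,E:wait,S:empty,W:wait | queues: N=0 E=4 S=0 W=0
Step 3 [NS]: N:empty,E:wait,S:empty,W:wait | queues: N=0 E=4 S=0 W=0
Step 4 [NS]: N:empty,E:wait,S:empty,W:wait | queues: N=0 E=4 S=0 W=0
Step 5 [EW]: N:wait,E:car1-GO,S:wait,W:empty | queues: N=0 E=3 S=0 W=0

N: empty
E: 3 4 6
S: empty
W: empty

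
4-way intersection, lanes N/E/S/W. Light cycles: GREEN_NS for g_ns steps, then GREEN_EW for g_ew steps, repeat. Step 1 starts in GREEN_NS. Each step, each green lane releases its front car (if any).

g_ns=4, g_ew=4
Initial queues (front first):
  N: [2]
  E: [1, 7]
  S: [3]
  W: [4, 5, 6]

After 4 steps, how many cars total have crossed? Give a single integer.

Step 1 [NS]: N:car2-GO,E:wait,S:car3-GO,W:wait | queues: N=0 E=2 S=0 W=3
Step 2 [NS]: N:empty,E:wait,S:empty,W:wait | queues: N=0 E=2 S=0 W=3
Step 3 [NS]: N:empty,E:wait,S:empty,W:wait | queues: N=0 E=2 S=0 W=3
Step 4 [NS]: N:empty,E:wait,S:empty,W:wait | queues: N=0 E=2 S=0 W=3
Cars crossed by step 4: 2

Answer: 2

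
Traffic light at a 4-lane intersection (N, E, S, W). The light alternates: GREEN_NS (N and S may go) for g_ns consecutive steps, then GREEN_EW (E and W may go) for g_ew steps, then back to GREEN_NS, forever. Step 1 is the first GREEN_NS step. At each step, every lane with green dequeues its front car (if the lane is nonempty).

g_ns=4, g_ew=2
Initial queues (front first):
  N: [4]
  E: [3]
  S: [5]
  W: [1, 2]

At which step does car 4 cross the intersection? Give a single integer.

Step 1 [NS]: N:car4-GO,E:wait,S:car5-GO,W:wait | queues: N=0 E=1 S=0 W=2
Step 2 [NS]: N:empty,E:wait,S:empty,W:wait | queues: N=0 E=1 S=0 W=2
Step 3 [NS]: N:empty,E:wait,S:empty,W:wait | queues: N=0 E=1 S=0 W=2
Step 4 [NS]: N:empty,E:wait,S:empty,W:wait | queues: N=0 E=1 S=0 W=2
Step 5 [EW]: N:wait,E:car3-GO,S:wait,W:car1-GO | queues: N=0 E=0 S=0 W=1
Step 6 [EW]: N:wait,E:empty,S:wait,W:car2-GO | queues: N=0 E=0 S=0 W=0
Car 4 crosses at step 1

1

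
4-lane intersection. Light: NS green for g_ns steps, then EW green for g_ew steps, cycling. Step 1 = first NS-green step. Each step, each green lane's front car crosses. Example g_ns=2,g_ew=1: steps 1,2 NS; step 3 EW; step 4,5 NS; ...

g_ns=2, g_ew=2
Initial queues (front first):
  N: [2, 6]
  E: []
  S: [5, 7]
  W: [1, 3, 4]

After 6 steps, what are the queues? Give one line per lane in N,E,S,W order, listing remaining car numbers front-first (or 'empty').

Step 1 [NS]: N:car2-GO,E:wait,S:car5-GO,W:wait | queues: N=1 E=0 S=1 W=3
Step 2 [NS]: N:car6-GO,E:wait,S:car7-GO,W:wait | queues: N=0 E=0 S=0 W=3
Step 3 [EW]: N:wait,E:empty,S:wait,W:car1-GO | queues: N=0 E=0 S=0 W=2
Step 4 [EW]: N:wait,E:empty,S:wait,W:car3-GO | queues: N=0 E=0 S=0 W=1
Step 5 [NS]: N:empty,E:wait,S:empty,W:wait | queues: N=0 E=0 S=0 W=1
Step 6 [NS]: N:empty,E:wait,S:empty,W:wait | queues: N=0 E=0 S=0 W=1

N: empty
E: empty
S: empty
W: 4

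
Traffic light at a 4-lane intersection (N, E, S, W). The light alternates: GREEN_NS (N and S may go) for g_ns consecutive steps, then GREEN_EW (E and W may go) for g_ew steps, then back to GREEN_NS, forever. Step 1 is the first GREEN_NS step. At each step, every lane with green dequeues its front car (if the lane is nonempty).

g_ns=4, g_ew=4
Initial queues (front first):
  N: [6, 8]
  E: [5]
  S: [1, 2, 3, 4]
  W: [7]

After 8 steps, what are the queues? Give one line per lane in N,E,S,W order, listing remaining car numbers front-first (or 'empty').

Step 1 [NS]: N:car6-GO,E:wait,S:car1-GO,W:wait | queues: N=1 E=1 S=3 W=1
Step 2 [NS]: N:car8-GO,E:wait,S:car2-GO,W:wait | queues: N=0 E=1 S=2 W=1
Step 3 [NS]: N:empty,E:wait,S:car3-GO,W:wait | queues: N=0 E=1 S=1 W=1
Step 4 [NS]: N:empty,E:wait,S:car4-GO,W:wait | queues: N=0 E=1 S=0 W=1
Step 5 [EW]: N:wait,E:car5-GO,S:wait,W:car7-GO | queues: N=0 E=0 S=0 W=0

N: empty
E: empty
S: empty
W: empty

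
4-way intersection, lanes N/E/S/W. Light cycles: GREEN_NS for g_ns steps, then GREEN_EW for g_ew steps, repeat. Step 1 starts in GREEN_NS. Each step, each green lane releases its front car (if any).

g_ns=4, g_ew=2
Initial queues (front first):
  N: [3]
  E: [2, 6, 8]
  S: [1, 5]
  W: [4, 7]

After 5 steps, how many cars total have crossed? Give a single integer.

Answer: 5

Derivation:
Step 1 [NS]: N:car3-GO,E:wait,S:car1-GO,W:wait | queues: N=0 E=3 S=1 W=2
Step 2 [NS]: N:empty,E:wait,S:car5-GO,W:wait | queues: N=0 E=3 S=0 W=2
Step 3 [NS]: N:empty,E:wait,S:empty,W:wait | queues: N=0 E=3 S=0 W=2
Step 4 [NS]: N:empty,E:wait,S:empty,W:wait | queues: N=0 E=3 S=0 W=2
Step 5 [EW]: N:wait,E:car2-GO,S:wait,W:car4-GO | queues: N=0 E=2 S=0 W=1
Cars crossed by step 5: 5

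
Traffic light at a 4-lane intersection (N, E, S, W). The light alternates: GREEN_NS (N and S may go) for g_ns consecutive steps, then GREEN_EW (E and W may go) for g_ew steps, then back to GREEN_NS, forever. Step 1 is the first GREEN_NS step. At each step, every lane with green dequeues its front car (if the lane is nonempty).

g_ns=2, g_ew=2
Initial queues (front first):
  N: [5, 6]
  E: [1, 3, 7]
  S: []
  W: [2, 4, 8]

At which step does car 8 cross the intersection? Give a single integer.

Step 1 [NS]: N:car5-GO,E:wait,S:empty,W:wait | queues: N=1 E=3 S=0 W=3
Step 2 [NS]: N:car6-GO,E:wait,S:empty,W:wait | queues: N=0 E=3 S=0 W=3
Step 3 [EW]: N:wait,E:car1-GO,S:wait,W:car2-GO | queues: N=0 E=2 S=0 W=2
Step 4 [EW]: N:wait,E:car3-GO,S:wait,W:car4-GO | queues: N=0 E=1 S=0 W=1
Step 5 [NS]: N:empty,E:wait,S:empty,W:wait | queues: N=0 E=1 S=0 W=1
Step 6 [NS]: N:empty,E:wait,S:empty,W:wait | queues: N=0 E=1 S=0 W=1
Step 7 [EW]: N:wait,E:car7-GO,S:wait,W:car8-GO | queues: N=0 E=0 S=0 W=0
Car 8 crosses at step 7

7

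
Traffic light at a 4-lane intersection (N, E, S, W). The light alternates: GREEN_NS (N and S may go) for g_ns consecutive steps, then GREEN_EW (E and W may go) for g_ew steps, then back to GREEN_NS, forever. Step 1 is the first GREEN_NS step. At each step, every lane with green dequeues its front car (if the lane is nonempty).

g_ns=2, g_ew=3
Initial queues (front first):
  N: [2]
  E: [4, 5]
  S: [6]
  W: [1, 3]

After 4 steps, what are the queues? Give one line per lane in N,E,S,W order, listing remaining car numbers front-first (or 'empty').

Step 1 [NS]: N:car2-GO,E:wait,S:car6-GO,W:wait | queues: N=0 E=2 S=0 W=2
Step 2 [NS]: N:empty,E:wait,S:empty,W:wait | queues: N=0 E=2 S=0 W=2
Step 3 [EW]: N:wait,E:car4-GO,S:wait,W:car1-GO | queues: N=0 E=1 S=0 W=1
Step 4 [EW]: N:wait,E:car5-GO,S:wait,W:car3-GO | queues: N=0 E=0 S=0 W=0

N: empty
E: empty
S: empty
W: empty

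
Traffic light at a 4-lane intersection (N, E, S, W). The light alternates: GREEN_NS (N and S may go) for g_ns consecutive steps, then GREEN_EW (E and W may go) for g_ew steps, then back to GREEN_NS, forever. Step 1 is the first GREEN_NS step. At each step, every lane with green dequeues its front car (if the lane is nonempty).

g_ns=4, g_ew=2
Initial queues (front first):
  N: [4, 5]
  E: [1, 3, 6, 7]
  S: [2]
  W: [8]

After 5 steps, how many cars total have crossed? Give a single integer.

Step 1 [NS]: N:car4-GO,E:wait,S:car2-GO,W:wait | queues: N=1 E=4 S=0 W=1
Step 2 [NS]: N:car5-GO,E:wait,S:empty,W:wait | queues: N=0 E=4 S=0 W=1
Step 3 [NS]: N:empty,E:wait,S:empty,W:wait | queues: N=0 E=4 S=0 W=1
Step 4 [NS]: N:empty,E:wait,S:empty,W:wait | queues: N=0 E=4 S=0 W=1
Step 5 [EW]: N:wait,E:car1-GO,S:wait,W:car8-GO | queues: N=0 E=3 S=0 W=0
Cars crossed by step 5: 5

Answer: 5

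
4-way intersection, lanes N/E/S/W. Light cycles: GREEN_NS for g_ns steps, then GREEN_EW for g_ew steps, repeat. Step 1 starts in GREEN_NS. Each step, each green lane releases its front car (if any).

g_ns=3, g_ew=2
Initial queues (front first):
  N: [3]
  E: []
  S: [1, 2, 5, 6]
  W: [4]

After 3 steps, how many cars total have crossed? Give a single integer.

Step 1 [NS]: N:car3-GO,E:wait,S:car1-GO,W:wait | queues: N=0 E=0 S=3 W=1
Step 2 [NS]: N:empty,E:wait,S:car2-GO,W:wait | queues: N=0 E=0 S=2 W=1
Step 3 [NS]: N:empty,E:wait,S:car5-GO,W:wait | queues: N=0 E=0 S=1 W=1
Cars crossed by step 3: 4

Answer: 4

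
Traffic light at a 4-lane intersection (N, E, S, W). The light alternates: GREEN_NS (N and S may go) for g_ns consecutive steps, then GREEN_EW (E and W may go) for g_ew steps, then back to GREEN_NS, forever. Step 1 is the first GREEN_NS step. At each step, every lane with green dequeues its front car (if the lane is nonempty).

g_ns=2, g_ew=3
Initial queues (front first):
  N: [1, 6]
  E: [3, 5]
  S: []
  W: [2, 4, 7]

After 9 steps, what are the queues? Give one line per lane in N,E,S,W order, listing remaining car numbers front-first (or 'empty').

Step 1 [NS]: N:car1-GO,E:wait,S:empty,W:wait | queues: N=1 E=2 S=0 W=3
Step 2 [NS]: N:car6-GO,E:wait,S:empty,W:wait | queues: N=0 E=2 S=0 W=3
Step 3 [EW]: N:wait,E:car3-GO,S:wait,W:car2-GO | queues: N=0 E=1 S=0 W=2
Step 4 [EW]: N:wait,E:car5-GO,S:wait,W:car4-GO | queues: N=0 E=0 S=0 W=1
Step 5 [EW]: N:wait,E:empty,S:wait,W:car7-GO | queues: N=0 E=0 S=0 W=0

N: empty
E: empty
S: empty
W: empty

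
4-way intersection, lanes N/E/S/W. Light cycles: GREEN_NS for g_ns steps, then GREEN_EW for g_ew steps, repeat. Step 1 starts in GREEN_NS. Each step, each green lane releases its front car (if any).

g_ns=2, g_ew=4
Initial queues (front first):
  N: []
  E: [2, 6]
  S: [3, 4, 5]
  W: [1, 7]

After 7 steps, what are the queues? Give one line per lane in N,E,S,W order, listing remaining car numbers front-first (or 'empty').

Step 1 [NS]: N:empty,E:wait,S:car3-GO,W:wait | queues: N=0 E=2 S=2 W=2
Step 2 [NS]: N:empty,E:wait,S:car4-GO,W:wait | queues: N=0 E=2 S=1 W=2
Step 3 [EW]: N:wait,E:car2-GO,S:wait,W:car1-GO | queues: N=0 E=1 S=1 W=1
Step 4 [EW]: N:wait,E:car6-GO,S:wait,W:car7-GO | queues: N=0 E=0 S=1 W=0
Step 5 [EW]: N:wait,E:empty,S:wait,W:empty | queues: N=0 E=0 S=1 W=0
Step 6 [EW]: N:wait,E:empty,S:wait,W:empty | queues: N=0 E=0 S=1 W=0
Step 7 [NS]: N:empty,E:wait,S:car5-GO,W:wait | queues: N=0 E=0 S=0 W=0

N: empty
E: empty
S: empty
W: empty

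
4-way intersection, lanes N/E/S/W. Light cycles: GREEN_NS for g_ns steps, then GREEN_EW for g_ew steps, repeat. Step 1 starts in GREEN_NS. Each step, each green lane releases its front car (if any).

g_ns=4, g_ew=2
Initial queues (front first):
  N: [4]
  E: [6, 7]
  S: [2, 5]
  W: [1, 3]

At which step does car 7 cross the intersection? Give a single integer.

Step 1 [NS]: N:car4-GO,E:wait,S:car2-GO,W:wait | queues: N=0 E=2 S=1 W=2
Step 2 [NS]: N:empty,E:wait,S:car5-GO,W:wait | queues: N=0 E=2 S=0 W=2
Step 3 [NS]: N:empty,E:wait,S:empty,W:wait | queues: N=0 E=2 S=0 W=2
Step 4 [NS]: N:empty,E:wait,S:empty,W:wait | queues: N=0 E=2 S=0 W=2
Step 5 [EW]: N:wait,E:car6-GO,S:wait,W:car1-GO | queues: N=0 E=1 S=0 W=1
Step 6 [EW]: N:wait,E:car7-GO,S:wait,W:car3-GO | queues: N=0 E=0 S=0 W=0
Car 7 crosses at step 6

6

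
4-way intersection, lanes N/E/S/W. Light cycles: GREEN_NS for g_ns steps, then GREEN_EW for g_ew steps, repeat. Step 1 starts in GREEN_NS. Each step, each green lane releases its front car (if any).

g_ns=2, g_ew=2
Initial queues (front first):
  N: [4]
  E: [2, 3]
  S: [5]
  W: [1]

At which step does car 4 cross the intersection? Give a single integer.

Step 1 [NS]: N:car4-GO,E:wait,S:car5-GO,W:wait | queues: N=0 E=2 S=0 W=1
Step 2 [NS]: N:empty,E:wait,S:empty,W:wait | queues: N=0 E=2 S=0 W=1
Step 3 [EW]: N:wait,E:car2-GO,S:wait,W:car1-GO | queues: N=0 E=1 S=0 W=0
Step 4 [EW]: N:wait,E:car3-GO,S:wait,W:empty | queues: N=0 E=0 S=0 W=0
Car 4 crosses at step 1

1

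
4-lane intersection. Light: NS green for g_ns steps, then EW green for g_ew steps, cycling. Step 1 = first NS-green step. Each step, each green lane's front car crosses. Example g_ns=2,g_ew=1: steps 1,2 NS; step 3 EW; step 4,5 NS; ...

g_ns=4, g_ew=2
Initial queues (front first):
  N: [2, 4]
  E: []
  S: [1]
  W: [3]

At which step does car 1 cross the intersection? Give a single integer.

Step 1 [NS]: N:car2-GO,E:wait,S:car1-GO,W:wait | queues: N=1 E=0 S=0 W=1
Step 2 [NS]: N:car4-GO,E:wait,S:empty,W:wait | queues: N=0 E=0 S=0 W=1
Step 3 [NS]: N:empty,E:wait,S:empty,W:wait | queues: N=0 E=0 S=0 W=1
Step 4 [NS]: N:empty,E:wait,S:empty,W:wait | queues: N=0 E=0 S=0 W=1
Step 5 [EW]: N:wait,E:empty,S:wait,W:car3-GO | queues: N=0 E=0 S=0 W=0
Car 1 crosses at step 1

1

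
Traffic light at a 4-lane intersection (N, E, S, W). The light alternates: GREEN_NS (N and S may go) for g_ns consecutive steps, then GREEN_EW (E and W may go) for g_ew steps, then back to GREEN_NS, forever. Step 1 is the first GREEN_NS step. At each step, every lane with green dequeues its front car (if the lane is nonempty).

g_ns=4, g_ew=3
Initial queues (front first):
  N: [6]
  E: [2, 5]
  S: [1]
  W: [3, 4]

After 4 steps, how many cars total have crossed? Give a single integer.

Answer: 2

Derivation:
Step 1 [NS]: N:car6-GO,E:wait,S:car1-GO,W:wait | queues: N=0 E=2 S=0 W=2
Step 2 [NS]: N:empty,E:wait,S:empty,W:wait | queues: N=0 E=2 S=0 W=2
Step 3 [NS]: N:empty,E:wait,S:empty,W:wait | queues: N=0 E=2 S=0 W=2
Step 4 [NS]: N:empty,E:wait,S:empty,W:wait | queues: N=0 E=2 S=0 W=2
Cars crossed by step 4: 2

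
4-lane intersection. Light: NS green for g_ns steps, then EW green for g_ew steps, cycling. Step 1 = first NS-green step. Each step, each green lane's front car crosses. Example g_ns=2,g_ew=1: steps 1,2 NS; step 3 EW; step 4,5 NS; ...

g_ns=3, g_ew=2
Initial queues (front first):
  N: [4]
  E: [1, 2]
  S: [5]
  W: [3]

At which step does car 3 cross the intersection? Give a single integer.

Step 1 [NS]: N:car4-GO,E:wait,S:car5-GO,W:wait | queues: N=0 E=2 S=0 W=1
Step 2 [NS]: N:empty,E:wait,S:empty,W:wait | queues: N=0 E=2 S=0 W=1
Step 3 [NS]: N:empty,E:wait,S:empty,W:wait | queues: N=0 E=2 S=0 W=1
Step 4 [EW]: N:wait,E:car1-GO,S:wait,W:car3-GO | queues: N=0 E=1 S=0 W=0
Step 5 [EW]: N:wait,E:car2-GO,S:wait,W:empty | queues: N=0 E=0 S=0 W=0
Car 3 crosses at step 4

4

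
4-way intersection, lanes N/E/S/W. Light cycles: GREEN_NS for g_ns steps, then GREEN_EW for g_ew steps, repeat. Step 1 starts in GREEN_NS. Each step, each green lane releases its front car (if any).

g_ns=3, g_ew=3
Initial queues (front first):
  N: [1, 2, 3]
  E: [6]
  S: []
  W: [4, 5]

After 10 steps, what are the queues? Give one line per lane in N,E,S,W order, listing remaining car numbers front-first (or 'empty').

Step 1 [NS]: N:car1-GO,E:wait,S:empty,W:wait | queues: N=2 E=1 S=0 W=2
Step 2 [NS]: N:car2-GO,E:wait,S:empty,W:wait | queues: N=1 E=1 S=0 W=2
Step 3 [NS]: N:car3-GO,E:wait,S:empty,W:wait | queues: N=0 E=1 S=0 W=2
Step 4 [EW]: N:wait,E:car6-GO,S:wait,W:car4-GO | queues: N=0 E=0 S=0 W=1
Step 5 [EW]: N:wait,E:empty,S:wait,W:car5-GO | queues: N=0 E=0 S=0 W=0

N: empty
E: empty
S: empty
W: empty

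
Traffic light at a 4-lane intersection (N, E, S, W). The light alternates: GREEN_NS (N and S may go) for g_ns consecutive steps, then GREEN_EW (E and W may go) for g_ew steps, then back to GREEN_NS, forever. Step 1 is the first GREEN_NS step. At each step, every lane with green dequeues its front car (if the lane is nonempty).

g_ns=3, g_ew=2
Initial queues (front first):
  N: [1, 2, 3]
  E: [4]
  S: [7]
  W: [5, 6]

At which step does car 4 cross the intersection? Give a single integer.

Step 1 [NS]: N:car1-GO,E:wait,S:car7-GO,W:wait | queues: N=2 E=1 S=0 W=2
Step 2 [NS]: N:car2-GO,E:wait,S:empty,W:wait | queues: N=1 E=1 S=0 W=2
Step 3 [NS]: N:car3-GO,E:wait,S:empty,W:wait | queues: N=0 E=1 S=0 W=2
Step 4 [EW]: N:wait,E:car4-GO,S:wait,W:car5-GO | queues: N=0 E=0 S=0 W=1
Step 5 [EW]: N:wait,E:empty,S:wait,W:car6-GO | queues: N=0 E=0 S=0 W=0
Car 4 crosses at step 4

4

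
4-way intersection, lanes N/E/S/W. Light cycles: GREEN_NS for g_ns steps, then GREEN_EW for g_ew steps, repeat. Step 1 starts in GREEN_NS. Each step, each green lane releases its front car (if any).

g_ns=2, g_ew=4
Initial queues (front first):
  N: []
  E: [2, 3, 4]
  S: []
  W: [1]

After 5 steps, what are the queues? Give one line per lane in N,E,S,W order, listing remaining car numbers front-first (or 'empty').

Step 1 [NS]: N:empty,E:wait,S:empty,W:wait | queues: N=0 E=3 S=0 W=1
Step 2 [NS]: N:empty,E:wait,S:empty,W:wait | queues: N=0 E=3 S=0 W=1
Step 3 [EW]: N:wait,E:car2-GO,S:wait,W:car1-GO | queues: N=0 E=2 S=0 W=0
Step 4 [EW]: N:wait,E:car3-GO,S:wait,W:empty | queues: N=0 E=1 S=0 W=0
Step 5 [EW]: N:wait,E:car4-GO,S:wait,W:empty | queues: N=0 E=0 S=0 W=0

N: empty
E: empty
S: empty
W: empty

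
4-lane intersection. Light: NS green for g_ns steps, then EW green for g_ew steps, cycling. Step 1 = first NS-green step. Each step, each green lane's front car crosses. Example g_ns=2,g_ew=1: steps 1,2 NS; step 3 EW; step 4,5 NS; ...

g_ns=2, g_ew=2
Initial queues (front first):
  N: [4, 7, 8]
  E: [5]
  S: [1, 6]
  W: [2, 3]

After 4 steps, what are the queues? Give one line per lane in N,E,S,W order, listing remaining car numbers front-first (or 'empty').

Step 1 [NS]: N:car4-GO,E:wait,S:car1-GO,W:wait | queues: N=2 E=1 S=1 W=2
Step 2 [NS]: N:car7-GO,E:wait,S:car6-GO,W:wait | queues: N=1 E=1 S=0 W=2
Step 3 [EW]: N:wait,E:car5-GO,S:wait,W:car2-GO | queues: N=1 E=0 S=0 W=1
Step 4 [EW]: N:wait,E:empty,S:wait,W:car3-GO | queues: N=1 E=0 S=0 W=0

N: 8
E: empty
S: empty
W: empty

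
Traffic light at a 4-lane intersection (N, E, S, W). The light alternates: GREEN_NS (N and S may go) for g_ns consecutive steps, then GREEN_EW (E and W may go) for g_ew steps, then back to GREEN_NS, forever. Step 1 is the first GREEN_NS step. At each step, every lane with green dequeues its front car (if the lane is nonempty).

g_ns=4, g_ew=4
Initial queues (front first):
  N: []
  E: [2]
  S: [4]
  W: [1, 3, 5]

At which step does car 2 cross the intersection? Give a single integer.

Step 1 [NS]: N:empty,E:wait,S:car4-GO,W:wait | queues: N=0 E=1 S=0 W=3
Step 2 [NS]: N:empty,E:wait,S:empty,W:wait | queues: N=0 E=1 S=0 W=3
Step 3 [NS]: N:empty,E:wait,S:empty,W:wait | queues: N=0 E=1 S=0 W=3
Step 4 [NS]: N:empty,E:wait,S:empty,W:wait | queues: N=0 E=1 S=0 W=3
Step 5 [EW]: N:wait,E:car2-GO,S:wait,W:car1-GO | queues: N=0 E=0 S=0 W=2
Step 6 [EW]: N:wait,E:empty,S:wait,W:car3-GO | queues: N=0 E=0 S=0 W=1
Step 7 [EW]: N:wait,E:empty,S:wait,W:car5-GO | queues: N=0 E=0 S=0 W=0
Car 2 crosses at step 5

5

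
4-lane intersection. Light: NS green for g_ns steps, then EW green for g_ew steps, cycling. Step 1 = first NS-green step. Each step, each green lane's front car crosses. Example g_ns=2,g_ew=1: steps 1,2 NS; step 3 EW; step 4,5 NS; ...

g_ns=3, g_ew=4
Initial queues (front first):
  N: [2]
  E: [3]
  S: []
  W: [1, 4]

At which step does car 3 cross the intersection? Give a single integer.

Step 1 [NS]: N:car2-GO,E:wait,S:empty,W:wait | queues: N=0 E=1 S=0 W=2
Step 2 [NS]: N:empty,E:wait,S:empty,W:wait | queues: N=0 E=1 S=0 W=2
Step 3 [NS]: N:empty,E:wait,S:empty,W:wait | queues: N=0 E=1 S=0 W=2
Step 4 [EW]: N:wait,E:car3-GO,S:wait,W:car1-GO | queues: N=0 E=0 S=0 W=1
Step 5 [EW]: N:wait,E:empty,S:wait,W:car4-GO | queues: N=0 E=0 S=0 W=0
Car 3 crosses at step 4

4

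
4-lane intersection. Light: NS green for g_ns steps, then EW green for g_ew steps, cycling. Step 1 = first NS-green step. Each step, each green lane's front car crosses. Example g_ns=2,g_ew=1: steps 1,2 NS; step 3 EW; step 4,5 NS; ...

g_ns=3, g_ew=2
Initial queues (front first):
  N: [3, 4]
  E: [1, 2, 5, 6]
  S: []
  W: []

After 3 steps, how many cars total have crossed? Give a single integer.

Step 1 [NS]: N:car3-GO,E:wait,S:empty,W:wait | queues: N=1 E=4 S=0 W=0
Step 2 [NS]: N:car4-GO,E:wait,S:empty,W:wait | queues: N=0 E=4 S=0 W=0
Step 3 [NS]: N:empty,E:wait,S:empty,W:wait | queues: N=0 E=4 S=0 W=0
Cars crossed by step 3: 2

Answer: 2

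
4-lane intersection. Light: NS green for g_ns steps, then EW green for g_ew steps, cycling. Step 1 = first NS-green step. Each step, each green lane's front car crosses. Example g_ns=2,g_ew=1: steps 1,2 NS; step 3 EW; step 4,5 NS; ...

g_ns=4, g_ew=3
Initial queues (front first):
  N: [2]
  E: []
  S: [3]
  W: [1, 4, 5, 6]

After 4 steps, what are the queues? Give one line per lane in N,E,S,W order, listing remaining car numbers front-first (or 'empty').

Step 1 [NS]: N:car2-GO,E:wait,S:car3-GO,W:wait | queues: N=0 E=0 S=0 W=4
Step 2 [NS]: N:empty,E:wait,S:empty,W:wait | queues: N=0 E=0 S=0 W=4
Step 3 [NS]: N:empty,E:wait,S:empty,W:wait | queues: N=0 E=0 S=0 W=4
Step 4 [NS]: N:empty,E:wait,S:empty,W:wait | queues: N=0 E=0 S=0 W=4

N: empty
E: empty
S: empty
W: 1 4 5 6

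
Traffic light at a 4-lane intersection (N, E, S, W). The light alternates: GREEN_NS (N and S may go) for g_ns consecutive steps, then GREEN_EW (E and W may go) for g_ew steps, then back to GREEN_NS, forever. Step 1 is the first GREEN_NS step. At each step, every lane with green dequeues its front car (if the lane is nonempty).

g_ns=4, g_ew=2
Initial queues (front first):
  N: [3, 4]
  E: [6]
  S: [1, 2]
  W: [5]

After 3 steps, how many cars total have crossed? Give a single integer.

Step 1 [NS]: N:car3-GO,E:wait,S:car1-GO,W:wait | queues: N=1 E=1 S=1 W=1
Step 2 [NS]: N:car4-GO,E:wait,S:car2-GO,W:wait | queues: N=0 E=1 S=0 W=1
Step 3 [NS]: N:empty,E:wait,S:empty,W:wait | queues: N=0 E=1 S=0 W=1
Cars crossed by step 3: 4

Answer: 4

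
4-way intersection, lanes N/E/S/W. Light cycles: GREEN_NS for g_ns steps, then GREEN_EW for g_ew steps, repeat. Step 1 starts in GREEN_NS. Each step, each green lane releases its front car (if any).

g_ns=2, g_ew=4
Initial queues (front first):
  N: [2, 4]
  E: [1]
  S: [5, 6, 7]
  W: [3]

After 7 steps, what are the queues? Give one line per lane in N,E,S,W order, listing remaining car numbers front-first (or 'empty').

Step 1 [NS]: N:car2-GO,E:wait,S:car5-GO,W:wait | queues: N=1 E=1 S=2 W=1
Step 2 [NS]: N:car4-GO,E:wait,S:car6-GO,W:wait | queues: N=0 E=1 S=1 W=1
Step 3 [EW]: N:wait,E:car1-GO,S:wait,W:car3-GO | queues: N=0 E=0 S=1 W=0
Step 4 [EW]: N:wait,E:empty,S:wait,W:empty | queues: N=0 E=0 S=1 W=0
Step 5 [EW]: N:wait,E:empty,S:wait,W:empty | queues: N=0 E=0 S=1 W=0
Step 6 [EW]: N:wait,E:empty,S:wait,W:empty | queues: N=0 E=0 S=1 W=0
Step 7 [NS]: N:empty,E:wait,S:car7-GO,W:wait | queues: N=0 E=0 S=0 W=0

N: empty
E: empty
S: empty
W: empty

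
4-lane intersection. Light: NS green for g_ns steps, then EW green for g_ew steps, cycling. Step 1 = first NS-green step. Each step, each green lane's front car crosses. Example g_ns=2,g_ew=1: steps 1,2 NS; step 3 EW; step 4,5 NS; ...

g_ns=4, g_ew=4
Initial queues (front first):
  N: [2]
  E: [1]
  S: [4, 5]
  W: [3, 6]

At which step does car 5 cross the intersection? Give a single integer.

Step 1 [NS]: N:car2-GO,E:wait,S:car4-GO,W:wait | queues: N=0 E=1 S=1 W=2
Step 2 [NS]: N:empty,E:wait,S:car5-GO,W:wait | queues: N=0 E=1 S=0 W=2
Step 3 [NS]: N:empty,E:wait,S:empty,W:wait | queues: N=0 E=1 S=0 W=2
Step 4 [NS]: N:empty,E:wait,S:empty,W:wait | queues: N=0 E=1 S=0 W=2
Step 5 [EW]: N:wait,E:car1-GO,S:wait,W:car3-GO | queues: N=0 E=0 S=0 W=1
Step 6 [EW]: N:wait,E:empty,S:wait,W:car6-GO | queues: N=0 E=0 S=0 W=0
Car 5 crosses at step 2

2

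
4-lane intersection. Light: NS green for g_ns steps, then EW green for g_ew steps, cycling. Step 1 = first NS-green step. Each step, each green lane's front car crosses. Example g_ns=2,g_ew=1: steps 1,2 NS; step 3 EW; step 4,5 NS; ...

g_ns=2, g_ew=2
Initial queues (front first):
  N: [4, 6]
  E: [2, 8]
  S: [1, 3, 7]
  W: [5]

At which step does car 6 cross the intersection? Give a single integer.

Step 1 [NS]: N:car4-GO,E:wait,S:car1-GO,W:wait | queues: N=1 E=2 S=2 W=1
Step 2 [NS]: N:car6-GO,E:wait,S:car3-GO,W:wait | queues: N=0 E=2 S=1 W=1
Step 3 [EW]: N:wait,E:car2-GO,S:wait,W:car5-GO | queues: N=0 E=1 S=1 W=0
Step 4 [EW]: N:wait,E:car8-GO,S:wait,W:empty | queues: N=0 E=0 S=1 W=0
Step 5 [NS]: N:empty,E:wait,S:car7-GO,W:wait | queues: N=0 E=0 S=0 W=0
Car 6 crosses at step 2

2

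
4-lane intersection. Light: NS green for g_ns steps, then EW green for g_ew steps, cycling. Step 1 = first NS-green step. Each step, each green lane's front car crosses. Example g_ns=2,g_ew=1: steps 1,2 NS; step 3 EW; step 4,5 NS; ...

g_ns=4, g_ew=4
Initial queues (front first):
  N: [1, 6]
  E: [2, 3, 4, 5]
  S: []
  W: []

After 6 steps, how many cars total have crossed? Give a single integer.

Step 1 [NS]: N:car1-GO,E:wait,S:empty,W:wait | queues: N=1 E=4 S=0 W=0
Step 2 [NS]: N:car6-GO,E:wait,S:empty,W:wait | queues: N=0 E=4 S=0 W=0
Step 3 [NS]: N:empty,E:wait,S:empty,W:wait | queues: N=0 E=4 S=0 W=0
Step 4 [NS]: N:empty,E:wait,S:empty,W:wait | queues: N=0 E=4 S=0 W=0
Step 5 [EW]: N:wait,E:car2-GO,S:wait,W:empty | queues: N=0 E=3 S=0 W=0
Step 6 [EW]: N:wait,E:car3-GO,S:wait,W:empty | queues: N=0 E=2 S=0 W=0
Cars crossed by step 6: 4

Answer: 4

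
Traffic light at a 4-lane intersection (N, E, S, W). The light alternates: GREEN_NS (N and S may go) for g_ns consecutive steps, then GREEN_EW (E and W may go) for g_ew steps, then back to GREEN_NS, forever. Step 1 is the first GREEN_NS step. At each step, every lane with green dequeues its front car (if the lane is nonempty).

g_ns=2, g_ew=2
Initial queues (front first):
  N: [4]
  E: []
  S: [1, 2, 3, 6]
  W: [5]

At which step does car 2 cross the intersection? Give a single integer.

Step 1 [NS]: N:car4-GO,E:wait,S:car1-GO,W:wait | queues: N=0 E=0 S=3 W=1
Step 2 [NS]: N:empty,E:wait,S:car2-GO,W:wait | queues: N=0 E=0 S=2 W=1
Step 3 [EW]: N:wait,E:empty,S:wait,W:car5-GO | queues: N=0 E=0 S=2 W=0
Step 4 [EW]: N:wait,E:empty,S:wait,W:empty | queues: N=0 E=0 S=2 W=0
Step 5 [NS]: N:empty,E:wait,S:car3-GO,W:wait | queues: N=0 E=0 S=1 W=0
Step 6 [NS]: N:empty,E:wait,S:car6-GO,W:wait | queues: N=0 E=0 S=0 W=0
Car 2 crosses at step 2

2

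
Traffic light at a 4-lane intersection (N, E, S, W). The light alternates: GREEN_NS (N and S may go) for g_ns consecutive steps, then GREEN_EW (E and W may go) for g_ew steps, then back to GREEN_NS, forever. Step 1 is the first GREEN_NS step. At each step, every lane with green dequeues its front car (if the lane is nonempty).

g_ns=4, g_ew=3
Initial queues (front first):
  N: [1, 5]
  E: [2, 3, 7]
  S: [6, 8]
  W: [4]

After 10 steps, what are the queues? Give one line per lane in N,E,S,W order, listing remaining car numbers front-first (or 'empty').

Step 1 [NS]: N:car1-GO,E:wait,S:car6-GO,W:wait | queues: N=1 E=3 S=1 W=1
Step 2 [NS]: N:car5-GO,E:wait,S:car8-GO,W:wait | queues: N=0 E=3 S=0 W=1
Step 3 [NS]: N:empty,E:wait,S:empty,W:wait | queues: N=0 E=3 S=0 W=1
Step 4 [NS]: N:empty,E:wait,S:empty,W:wait | queues: N=0 E=3 S=0 W=1
Step 5 [EW]: N:wait,E:car2-GO,S:wait,W:car4-GO | queues: N=0 E=2 S=0 W=0
Step 6 [EW]: N:wait,E:car3-GO,S:wait,W:empty | queues: N=0 E=1 S=0 W=0
Step 7 [EW]: N:wait,E:car7-GO,S:wait,W:empty | queues: N=0 E=0 S=0 W=0

N: empty
E: empty
S: empty
W: empty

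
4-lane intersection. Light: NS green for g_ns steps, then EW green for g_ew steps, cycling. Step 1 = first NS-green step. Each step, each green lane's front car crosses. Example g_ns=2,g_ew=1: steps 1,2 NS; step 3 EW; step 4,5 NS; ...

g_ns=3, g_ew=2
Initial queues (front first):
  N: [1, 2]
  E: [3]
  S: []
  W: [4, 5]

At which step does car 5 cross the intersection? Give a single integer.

Step 1 [NS]: N:car1-GO,E:wait,S:empty,W:wait | queues: N=1 E=1 S=0 W=2
Step 2 [NS]: N:car2-GO,E:wait,S:empty,W:wait | queues: N=0 E=1 S=0 W=2
Step 3 [NS]: N:empty,E:wait,S:empty,W:wait | queues: N=0 E=1 S=0 W=2
Step 4 [EW]: N:wait,E:car3-GO,S:wait,W:car4-GO | queues: N=0 E=0 S=0 W=1
Step 5 [EW]: N:wait,E:empty,S:wait,W:car5-GO | queues: N=0 E=0 S=0 W=0
Car 5 crosses at step 5

5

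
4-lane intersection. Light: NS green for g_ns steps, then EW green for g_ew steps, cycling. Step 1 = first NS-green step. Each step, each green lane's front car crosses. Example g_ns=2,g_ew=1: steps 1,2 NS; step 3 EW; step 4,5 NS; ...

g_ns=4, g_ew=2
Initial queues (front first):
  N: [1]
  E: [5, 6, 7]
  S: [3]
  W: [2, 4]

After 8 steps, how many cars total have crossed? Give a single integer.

Answer: 6

Derivation:
Step 1 [NS]: N:car1-GO,E:wait,S:car3-GO,W:wait | queues: N=0 E=3 S=0 W=2
Step 2 [NS]: N:empty,E:wait,S:empty,W:wait | queues: N=0 E=3 S=0 W=2
Step 3 [NS]: N:empty,E:wait,S:empty,W:wait | queues: N=0 E=3 S=0 W=2
Step 4 [NS]: N:empty,E:wait,S:empty,W:wait | queues: N=0 E=3 S=0 W=2
Step 5 [EW]: N:wait,E:car5-GO,S:wait,W:car2-GO | queues: N=0 E=2 S=0 W=1
Step 6 [EW]: N:wait,E:car6-GO,S:wait,W:car4-GO | queues: N=0 E=1 S=0 W=0
Step 7 [NS]: N:empty,E:wait,S:empty,W:wait | queues: N=0 E=1 S=0 W=0
Step 8 [NS]: N:empty,E:wait,S:empty,W:wait | queues: N=0 E=1 S=0 W=0
Cars crossed by step 8: 6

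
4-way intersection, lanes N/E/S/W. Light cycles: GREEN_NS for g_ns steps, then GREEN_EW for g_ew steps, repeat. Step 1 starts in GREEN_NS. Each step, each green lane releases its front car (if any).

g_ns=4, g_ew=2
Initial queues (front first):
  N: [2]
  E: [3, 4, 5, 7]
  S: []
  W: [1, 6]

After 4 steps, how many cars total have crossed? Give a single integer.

Answer: 1

Derivation:
Step 1 [NS]: N:car2-GO,E:wait,S:empty,W:wait | queues: N=0 E=4 S=0 W=2
Step 2 [NS]: N:empty,E:wait,S:empty,W:wait | queues: N=0 E=4 S=0 W=2
Step 3 [NS]: N:empty,E:wait,S:empty,W:wait | queues: N=0 E=4 S=0 W=2
Step 4 [NS]: N:empty,E:wait,S:empty,W:wait | queues: N=0 E=4 S=0 W=2
Cars crossed by step 4: 1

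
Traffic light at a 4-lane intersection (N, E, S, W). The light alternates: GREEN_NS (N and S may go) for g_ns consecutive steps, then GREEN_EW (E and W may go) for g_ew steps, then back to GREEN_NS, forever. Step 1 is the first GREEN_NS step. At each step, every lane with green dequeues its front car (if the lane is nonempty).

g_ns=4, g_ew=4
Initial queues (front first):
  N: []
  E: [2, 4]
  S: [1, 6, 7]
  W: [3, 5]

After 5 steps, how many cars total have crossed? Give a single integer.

Step 1 [NS]: N:empty,E:wait,S:car1-GO,W:wait | queues: N=0 E=2 S=2 W=2
Step 2 [NS]: N:empty,E:wait,S:car6-GO,W:wait | queues: N=0 E=2 S=1 W=2
Step 3 [NS]: N:empty,E:wait,S:car7-GO,W:wait | queues: N=0 E=2 S=0 W=2
Step 4 [NS]: N:empty,E:wait,S:empty,W:wait | queues: N=0 E=2 S=0 W=2
Step 5 [EW]: N:wait,E:car2-GO,S:wait,W:car3-GO | queues: N=0 E=1 S=0 W=1
Cars crossed by step 5: 5

Answer: 5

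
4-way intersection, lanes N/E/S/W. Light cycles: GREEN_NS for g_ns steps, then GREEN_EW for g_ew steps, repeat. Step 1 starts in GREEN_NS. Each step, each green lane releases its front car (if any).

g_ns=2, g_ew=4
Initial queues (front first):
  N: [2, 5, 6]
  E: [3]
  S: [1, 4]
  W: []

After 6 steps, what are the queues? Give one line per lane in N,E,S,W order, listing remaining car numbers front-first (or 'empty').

Step 1 [NS]: N:car2-GO,E:wait,S:car1-GO,W:wait | queues: N=2 E=1 S=1 W=0
Step 2 [NS]: N:car5-GO,E:wait,S:car4-GO,W:wait | queues: N=1 E=1 S=0 W=0
Step 3 [EW]: N:wait,E:car3-GO,S:wait,W:empty | queues: N=1 E=0 S=0 W=0
Step 4 [EW]: N:wait,E:empty,S:wait,W:empty | queues: N=1 E=0 S=0 W=0
Step 5 [EW]: N:wait,E:empty,S:wait,W:empty | queues: N=1 E=0 S=0 W=0
Step 6 [EW]: N:wait,E:empty,S:wait,W:empty | queues: N=1 E=0 S=0 W=0

N: 6
E: empty
S: empty
W: empty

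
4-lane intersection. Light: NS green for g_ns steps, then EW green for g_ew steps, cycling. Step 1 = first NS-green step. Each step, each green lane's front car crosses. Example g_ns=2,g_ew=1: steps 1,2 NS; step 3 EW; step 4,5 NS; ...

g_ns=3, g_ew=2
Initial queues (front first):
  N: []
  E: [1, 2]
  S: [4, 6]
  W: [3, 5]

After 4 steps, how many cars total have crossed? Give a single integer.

Step 1 [NS]: N:empty,E:wait,S:car4-GO,W:wait | queues: N=0 E=2 S=1 W=2
Step 2 [NS]: N:empty,E:wait,S:car6-GO,W:wait | queues: N=0 E=2 S=0 W=2
Step 3 [NS]: N:empty,E:wait,S:empty,W:wait | queues: N=0 E=2 S=0 W=2
Step 4 [EW]: N:wait,E:car1-GO,S:wait,W:car3-GO | queues: N=0 E=1 S=0 W=1
Cars crossed by step 4: 4

Answer: 4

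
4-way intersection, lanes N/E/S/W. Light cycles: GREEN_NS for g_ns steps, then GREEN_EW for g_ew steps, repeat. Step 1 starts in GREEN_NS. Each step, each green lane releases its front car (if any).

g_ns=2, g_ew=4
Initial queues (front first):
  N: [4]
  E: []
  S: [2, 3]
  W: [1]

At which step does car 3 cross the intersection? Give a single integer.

Step 1 [NS]: N:car4-GO,E:wait,S:car2-GO,W:wait | queues: N=0 E=0 S=1 W=1
Step 2 [NS]: N:empty,E:wait,S:car3-GO,W:wait | queues: N=0 E=0 S=0 W=1
Step 3 [EW]: N:wait,E:empty,S:wait,W:car1-GO | queues: N=0 E=0 S=0 W=0
Car 3 crosses at step 2

2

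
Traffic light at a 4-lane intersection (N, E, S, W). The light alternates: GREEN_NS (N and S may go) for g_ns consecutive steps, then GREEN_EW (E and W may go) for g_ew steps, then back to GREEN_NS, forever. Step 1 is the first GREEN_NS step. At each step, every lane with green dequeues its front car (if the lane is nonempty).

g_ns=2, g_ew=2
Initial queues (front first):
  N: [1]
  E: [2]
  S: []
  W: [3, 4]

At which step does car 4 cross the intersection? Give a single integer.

Step 1 [NS]: N:car1-GO,E:wait,S:empty,W:wait | queues: N=0 E=1 S=0 W=2
Step 2 [NS]: N:empty,E:wait,S:empty,W:wait | queues: N=0 E=1 S=0 W=2
Step 3 [EW]: N:wait,E:car2-GO,S:wait,W:car3-GO | queues: N=0 E=0 S=0 W=1
Step 4 [EW]: N:wait,E:empty,S:wait,W:car4-GO | queues: N=0 E=0 S=0 W=0
Car 4 crosses at step 4

4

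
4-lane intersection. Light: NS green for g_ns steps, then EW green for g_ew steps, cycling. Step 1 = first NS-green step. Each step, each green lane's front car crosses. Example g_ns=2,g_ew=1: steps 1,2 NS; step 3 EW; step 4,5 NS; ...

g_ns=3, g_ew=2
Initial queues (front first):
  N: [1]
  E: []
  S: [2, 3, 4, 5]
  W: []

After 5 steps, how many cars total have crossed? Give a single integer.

Answer: 4

Derivation:
Step 1 [NS]: N:car1-GO,E:wait,S:car2-GO,W:wait | queues: N=0 E=0 S=3 W=0
Step 2 [NS]: N:empty,E:wait,S:car3-GO,W:wait | queues: N=0 E=0 S=2 W=0
Step 3 [NS]: N:empty,E:wait,S:car4-GO,W:wait | queues: N=0 E=0 S=1 W=0
Step 4 [EW]: N:wait,E:empty,S:wait,W:empty | queues: N=0 E=0 S=1 W=0
Step 5 [EW]: N:wait,E:empty,S:wait,W:empty | queues: N=0 E=0 S=1 W=0
Cars crossed by step 5: 4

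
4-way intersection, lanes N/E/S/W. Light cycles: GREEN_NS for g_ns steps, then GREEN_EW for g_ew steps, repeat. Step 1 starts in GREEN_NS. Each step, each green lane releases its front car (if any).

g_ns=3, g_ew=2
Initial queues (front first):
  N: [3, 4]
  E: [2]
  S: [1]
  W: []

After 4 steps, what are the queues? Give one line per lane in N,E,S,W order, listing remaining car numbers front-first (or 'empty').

Step 1 [NS]: N:car3-GO,E:wait,S:car1-GO,W:wait | queues: N=1 E=1 S=0 W=0
Step 2 [NS]: N:car4-GO,E:wait,S:empty,W:wait | queues: N=0 E=1 S=0 W=0
Step 3 [NS]: N:empty,E:wait,S:empty,W:wait | queues: N=0 E=1 S=0 W=0
Step 4 [EW]: N:wait,E:car2-GO,S:wait,W:empty | queues: N=0 E=0 S=0 W=0

N: empty
E: empty
S: empty
W: empty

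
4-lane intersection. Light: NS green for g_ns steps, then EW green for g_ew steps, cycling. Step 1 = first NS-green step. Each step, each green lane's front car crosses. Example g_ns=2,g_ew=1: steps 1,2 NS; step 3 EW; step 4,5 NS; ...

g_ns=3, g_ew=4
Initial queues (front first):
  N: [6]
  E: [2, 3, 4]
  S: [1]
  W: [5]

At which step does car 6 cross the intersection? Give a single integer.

Step 1 [NS]: N:car6-GO,E:wait,S:car1-GO,W:wait | queues: N=0 E=3 S=0 W=1
Step 2 [NS]: N:empty,E:wait,S:empty,W:wait | queues: N=0 E=3 S=0 W=1
Step 3 [NS]: N:empty,E:wait,S:empty,W:wait | queues: N=0 E=3 S=0 W=1
Step 4 [EW]: N:wait,E:car2-GO,S:wait,W:car5-GO | queues: N=0 E=2 S=0 W=0
Step 5 [EW]: N:wait,E:car3-GO,S:wait,W:empty | queues: N=0 E=1 S=0 W=0
Step 6 [EW]: N:wait,E:car4-GO,S:wait,W:empty | queues: N=0 E=0 S=0 W=0
Car 6 crosses at step 1

1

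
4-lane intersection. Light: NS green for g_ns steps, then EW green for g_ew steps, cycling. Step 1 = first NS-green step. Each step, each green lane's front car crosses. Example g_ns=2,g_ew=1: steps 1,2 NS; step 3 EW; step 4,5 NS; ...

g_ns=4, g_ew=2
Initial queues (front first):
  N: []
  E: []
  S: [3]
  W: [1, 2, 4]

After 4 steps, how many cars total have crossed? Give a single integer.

Answer: 1

Derivation:
Step 1 [NS]: N:empty,E:wait,S:car3-GO,W:wait | queues: N=0 E=0 S=0 W=3
Step 2 [NS]: N:empty,E:wait,S:empty,W:wait | queues: N=0 E=0 S=0 W=3
Step 3 [NS]: N:empty,E:wait,S:empty,W:wait | queues: N=0 E=0 S=0 W=3
Step 4 [NS]: N:empty,E:wait,S:empty,W:wait | queues: N=0 E=0 S=0 W=3
Cars crossed by step 4: 1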